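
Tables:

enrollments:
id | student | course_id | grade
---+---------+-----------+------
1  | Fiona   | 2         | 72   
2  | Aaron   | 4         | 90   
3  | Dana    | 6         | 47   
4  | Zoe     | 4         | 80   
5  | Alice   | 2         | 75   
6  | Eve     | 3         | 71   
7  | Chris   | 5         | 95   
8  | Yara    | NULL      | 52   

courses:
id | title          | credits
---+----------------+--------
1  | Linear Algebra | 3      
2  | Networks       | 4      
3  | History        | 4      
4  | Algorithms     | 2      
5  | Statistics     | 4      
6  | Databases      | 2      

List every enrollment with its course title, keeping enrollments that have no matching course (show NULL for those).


LEFT JOIN keeps every row from enrollments (the left table); where course_id has no match in courses, the course columns become NULL. Walk through each enrollment:
  - enrollment 1 (Fiona): course_id=2 -> matches Networks
  - enrollment 2 (Aaron): course_id=4 -> matches Algorithms
  - enrollment 3 (Dana): course_id=6 -> matches Databases
  - enrollment 4 (Zoe): course_id=4 -> matches Algorithms
  - enrollment 5 (Alice): course_id=2 -> matches Networks
  - enrollment 6 (Eve): course_id=3 -> matches History
  - enrollment 7 (Chris): course_id=5 -> matches Statistics
  - enrollment 8 (Yara): course_id=NULL, no match -> kept with NULL
All 8 rows appear; 1 has NULL course.

SQL:
SELECT a.student, b.title AS course
FROM enrollments a
LEFT JOIN courses b ON a.course_id = b.id

Result:
student | course    
--------+-----------
Fiona   | Networks  
Aaron   | Algorithms
Dana    | Databases 
Zoe     | Algorithms
Alice   | Networks  
Eve     | History   
Chris   | Statistics
Yara    | NULL      


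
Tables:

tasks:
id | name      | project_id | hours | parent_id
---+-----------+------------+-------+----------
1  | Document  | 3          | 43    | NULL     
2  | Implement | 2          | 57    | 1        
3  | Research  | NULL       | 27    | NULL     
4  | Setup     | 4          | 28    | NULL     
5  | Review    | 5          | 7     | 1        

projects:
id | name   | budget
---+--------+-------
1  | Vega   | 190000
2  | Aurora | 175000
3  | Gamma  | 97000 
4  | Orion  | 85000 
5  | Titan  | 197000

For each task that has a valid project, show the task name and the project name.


INNER JOIN keeps only tasks rows whose project_id matches an id in projects. Walk through each task:
  - task 1 (Document): project_id=3 -> matches Gamma
  - task 2 (Implement): project_id=2 -> matches Aurora
  - task 3 (Research): project_id=NULL, no match -> dropped
  - task 4 (Setup): project_id=4 -> matches Orion
  - task 5 (Review): project_id=5 -> matches Titan
So 1 of 5 rows is dropped.

SQL:
SELECT a.name, b.name AS project
FROM tasks a
INNER JOIN projects b ON a.project_id = b.id

Result:
name      | project
----------+--------
Document  | Gamma  
Implement | Aurora 
Setup     | Orion  
Review    | Titan  


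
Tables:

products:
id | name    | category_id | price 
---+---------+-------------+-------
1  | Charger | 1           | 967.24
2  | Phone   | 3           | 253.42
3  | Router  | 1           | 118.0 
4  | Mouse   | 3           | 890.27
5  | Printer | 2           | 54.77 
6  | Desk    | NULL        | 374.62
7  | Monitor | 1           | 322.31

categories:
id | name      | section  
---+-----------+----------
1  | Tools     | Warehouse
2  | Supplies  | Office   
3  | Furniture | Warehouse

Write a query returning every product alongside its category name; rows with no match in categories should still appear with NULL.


LEFT JOIN keeps every row from products (the left table); where category_id has no match in categories, the category columns become NULL. Walk through each product:
  - product 1 (Charger): category_id=1 -> matches Tools
  - product 2 (Phone): category_id=3 -> matches Furniture
  - product 3 (Router): category_id=1 -> matches Tools
  - product 4 (Mouse): category_id=3 -> matches Furniture
  - product 5 (Printer): category_id=2 -> matches Supplies
  - product 6 (Desk): category_id=NULL, no match -> kept with NULL
  - product 7 (Monitor): category_id=1 -> matches Tools
All 7 rows appear; 1 has NULL category.

SQL:
SELECT a.name, b.name AS category
FROM products a
LEFT JOIN categories b ON a.category_id = b.id

Result:
name    | category 
--------+----------
Charger | Tools    
Phone   | Furniture
Router  | Tools    
Mouse   | Furniture
Printer | Supplies 
Desk    | NULL     
Monitor | Tools    


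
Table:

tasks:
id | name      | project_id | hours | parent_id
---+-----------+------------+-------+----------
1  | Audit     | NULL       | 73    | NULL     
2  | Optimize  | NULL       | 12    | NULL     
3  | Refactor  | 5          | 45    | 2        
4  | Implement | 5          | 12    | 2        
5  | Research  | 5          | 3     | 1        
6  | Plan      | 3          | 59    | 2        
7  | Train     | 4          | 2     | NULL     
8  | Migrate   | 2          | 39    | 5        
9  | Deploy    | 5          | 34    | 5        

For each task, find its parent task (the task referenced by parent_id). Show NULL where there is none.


This is a self-join: tasks is joined to a second copy of itself, matching each row's parent_id to another row's id. Use LEFT JOIN so rows with parent_id=NULL are kept.
  - task 1 (Audit): parent_id=NULL -> NULL
  - task 2 (Optimize): parent_id=NULL -> NULL
  - task 3 (Refactor): parent_id=2 -> Optimize
  - task 4 (Implement): parent_id=2 -> Optimize
  - task 5 (Research): parent_id=1 -> Audit
  - task 6 (Plan): parent_id=2 -> Optimize
  - task 7 (Train): parent_id=NULL -> NULL
  - task 8 (Migrate): parent_id=5 -> Research
  - task 9 (Deploy): parent_id=5 -> Research

SQL:
SELECT a.name AS item, b.name AS parent
FROM tasks a
LEFT JOIN tasks b ON a.parent_id = b.id

Result:
item      | parent  
----------+---------
Audit     | NULL    
Optimize  | NULL    
Refactor  | Optimize
Implement | Optimize
Research  | Audit   
Plan      | Optimize
Train     | NULL    
Migrate   | Research
Deploy    | Research


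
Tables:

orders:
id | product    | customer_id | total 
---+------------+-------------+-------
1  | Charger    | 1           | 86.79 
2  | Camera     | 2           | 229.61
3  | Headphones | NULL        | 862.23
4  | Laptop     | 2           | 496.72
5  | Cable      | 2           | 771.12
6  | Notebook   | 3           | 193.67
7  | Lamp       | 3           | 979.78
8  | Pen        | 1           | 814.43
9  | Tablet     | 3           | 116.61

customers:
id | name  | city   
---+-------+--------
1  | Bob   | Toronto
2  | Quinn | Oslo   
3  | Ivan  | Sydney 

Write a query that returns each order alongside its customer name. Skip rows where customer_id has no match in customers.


INNER JOIN keeps only orders rows whose customer_id matches an id in customers. Walk through each order:
  - order 1 (Charger): customer_id=1 -> matches Bob
  - order 2 (Camera): customer_id=2 -> matches Quinn
  - order 3 (Headphones): customer_id=NULL, no match -> dropped
  - order 4 (Laptop): customer_id=2 -> matches Quinn
  - order 5 (Cable): customer_id=2 -> matches Quinn
  - order 6 (Notebook): customer_id=3 -> matches Ivan
  - order 7 (Lamp): customer_id=3 -> matches Ivan
  - order 8 (Pen): customer_id=1 -> matches Bob
  - order 9 (Tablet): customer_id=3 -> matches Ivan
So 1 of 9 rows is dropped.

SQL:
SELECT a.product, b.name AS customer
FROM orders a
INNER JOIN customers b ON a.customer_id = b.id

Result:
product  | customer
---------+---------
Charger  | Bob     
Camera   | Quinn   
Laptop   | Quinn   
Cable    | Quinn   
Notebook | Ivan    
Lamp     | Ivan    
Pen      | Bob     
Tablet   | Ivan    


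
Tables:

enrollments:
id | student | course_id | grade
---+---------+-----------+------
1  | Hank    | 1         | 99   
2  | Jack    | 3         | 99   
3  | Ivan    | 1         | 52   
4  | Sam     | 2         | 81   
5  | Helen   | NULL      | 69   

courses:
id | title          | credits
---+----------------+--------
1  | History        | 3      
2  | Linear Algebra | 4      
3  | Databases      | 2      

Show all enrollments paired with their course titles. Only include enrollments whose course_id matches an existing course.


INNER JOIN keeps only enrollments rows whose course_id matches an id in courses. Walk through each enrollment:
  - enrollment 1 (Hank): course_id=1 -> matches History
  - enrollment 2 (Jack): course_id=3 -> matches Databases
  - enrollment 3 (Ivan): course_id=1 -> matches History
  - enrollment 4 (Sam): course_id=2 -> matches Linear Algebra
  - enrollment 5 (Helen): course_id=NULL, no match -> dropped
So 1 of 5 rows is dropped.

SQL:
SELECT a.student, b.title AS course
FROM enrollments a
INNER JOIN courses b ON a.course_id = b.id

Result:
student | course        
--------+---------------
Hank    | History       
Jack    | Databases     
Ivan    | History       
Sam     | Linear Algebra


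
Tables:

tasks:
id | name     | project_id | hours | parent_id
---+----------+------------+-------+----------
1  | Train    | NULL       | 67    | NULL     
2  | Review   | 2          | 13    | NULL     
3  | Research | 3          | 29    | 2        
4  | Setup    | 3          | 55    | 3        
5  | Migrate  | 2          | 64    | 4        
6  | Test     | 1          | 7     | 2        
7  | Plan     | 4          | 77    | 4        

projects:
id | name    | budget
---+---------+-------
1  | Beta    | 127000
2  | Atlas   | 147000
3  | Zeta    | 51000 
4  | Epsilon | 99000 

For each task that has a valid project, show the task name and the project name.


INNER JOIN keeps only tasks rows whose project_id matches an id in projects. Walk through each task:
  - task 1 (Train): project_id=NULL, no match -> dropped
  - task 2 (Review): project_id=2 -> matches Atlas
  - task 3 (Research): project_id=3 -> matches Zeta
  - task 4 (Setup): project_id=3 -> matches Zeta
  - task 5 (Migrate): project_id=2 -> matches Atlas
  - task 6 (Test): project_id=1 -> matches Beta
  - task 7 (Plan): project_id=4 -> matches Epsilon
So 1 of 7 rows is dropped.

SQL:
SELECT a.name, b.name AS project
FROM tasks a
INNER JOIN projects b ON a.project_id = b.id

Result:
name     | project
---------+--------
Review   | Atlas  
Research | Zeta   
Setup    | Zeta   
Migrate  | Atlas  
Test     | Beta   
Plan     | Epsilon


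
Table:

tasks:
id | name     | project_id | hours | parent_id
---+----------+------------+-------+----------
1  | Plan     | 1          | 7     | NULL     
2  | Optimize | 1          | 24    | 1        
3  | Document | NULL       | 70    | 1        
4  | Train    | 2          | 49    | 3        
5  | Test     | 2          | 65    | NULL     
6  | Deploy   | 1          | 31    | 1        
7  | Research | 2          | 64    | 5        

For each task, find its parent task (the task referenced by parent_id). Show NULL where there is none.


This is a self-join: tasks is joined to a second copy of itself, matching each row's parent_id to another row's id. Use LEFT JOIN so rows with parent_id=NULL are kept.
  - task 1 (Plan): parent_id=NULL -> NULL
  - task 2 (Optimize): parent_id=1 -> Plan
  - task 3 (Document): parent_id=1 -> Plan
  - task 4 (Train): parent_id=3 -> Document
  - task 5 (Test): parent_id=NULL -> NULL
  - task 6 (Deploy): parent_id=1 -> Plan
  - task 7 (Research): parent_id=5 -> Test

SQL:
SELECT a.name AS item, b.name AS parent
FROM tasks a
LEFT JOIN tasks b ON a.parent_id = b.id

Result:
item     | parent  
---------+---------
Plan     | NULL    
Optimize | Plan    
Document | Plan    
Train    | Document
Test     | NULL    
Deploy   | Plan    
Research | Test    


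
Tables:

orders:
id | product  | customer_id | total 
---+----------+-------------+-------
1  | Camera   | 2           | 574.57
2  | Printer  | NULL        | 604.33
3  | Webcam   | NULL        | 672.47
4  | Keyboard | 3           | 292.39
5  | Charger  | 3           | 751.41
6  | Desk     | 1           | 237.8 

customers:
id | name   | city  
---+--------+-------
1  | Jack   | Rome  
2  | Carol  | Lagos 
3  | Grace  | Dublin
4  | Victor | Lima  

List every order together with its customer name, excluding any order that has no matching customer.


INNER JOIN keeps only orders rows whose customer_id matches an id in customers. Walk through each order:
  - order 1 (Camera): customer_id=2 -> matches Carol
  - order 2 (Printer): customer_id=NULL, no match -> dropped
  - order 3 (Webcam): customer_id=NULL, no match -> dropped
  - order 4 (Keyboard): customer_id=3 -> matches Grace
  - order 5 (Charger): customer_id=3 -> matches Grace
  - order 6 (Desk): customer_id=1 -> matches Jack
So 2 of 6 rows are dropped.

SQL:
SELECT a.product, b.name AS customer
FROM orders a
INNER JOIN customers b ON a.customer_id = b.id

Result:
product  | customer
---------+---------
Camera   | Carol   
Keyboard | Grace   
Charger  | Grace   
Desk     | Jack    


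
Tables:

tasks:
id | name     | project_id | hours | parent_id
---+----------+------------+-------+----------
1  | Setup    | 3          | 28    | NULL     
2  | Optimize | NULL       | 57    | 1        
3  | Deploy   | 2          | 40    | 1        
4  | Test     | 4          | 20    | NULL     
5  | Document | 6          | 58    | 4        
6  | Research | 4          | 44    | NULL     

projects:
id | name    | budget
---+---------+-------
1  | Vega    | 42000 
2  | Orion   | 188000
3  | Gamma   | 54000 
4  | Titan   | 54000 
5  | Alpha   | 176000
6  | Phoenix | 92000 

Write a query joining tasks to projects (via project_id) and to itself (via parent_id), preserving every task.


Two LEFT JOINs from the same base table tasks: one to projects via project_id, one to tasks itself via parent_id. Both are LEFT so every task is preserved.
Match against projects:
  - task 1 (Setup): project_id=3 -> matches Gamma
  - task 2 (Optimize): project_id=NULL, no match -> kept with NULL
  - task 3 (Deploy): project_id=2 -> matches Orion
  - task 4 (Test): project_id=4 -> matches Titan
  - task 5 (Document): project_id=6 -> matches Phoenix
  - task 6 (Research): project_id=4 -> matches Titan
Match against tasks (self):
  - task 1 (Setup): parent_id=NULL -> NULL
  - task 2 (Optimize): parent_id=1 -> Setup
  - task 3 (Deploy): parent_id=1 -> Setup
  - task 4 (Test): parent_id=NULL -> NULL
  - task 5 (Document): parent_id=4 -> Test
  - task 6 (Research): parent_id=NULL -> NULL

SQL:
SELECT a.name, b.name AS project, c.name AS parent
FROM tasks a
LEFT JOIN projects b ON a.project_id = b.id
LEFT JOIN tasks c ON a.parent_id = c.id

Result:
name     | project | parent
---------+---------+-------
Setup    | Gamma   | NULL  
Optimize | NULL    | Setup 
Deploy   | Orion   | Setup 
Test     | Titan   | NULL  
Document | Phoenix | Test  
Research | Titan   | NULL  


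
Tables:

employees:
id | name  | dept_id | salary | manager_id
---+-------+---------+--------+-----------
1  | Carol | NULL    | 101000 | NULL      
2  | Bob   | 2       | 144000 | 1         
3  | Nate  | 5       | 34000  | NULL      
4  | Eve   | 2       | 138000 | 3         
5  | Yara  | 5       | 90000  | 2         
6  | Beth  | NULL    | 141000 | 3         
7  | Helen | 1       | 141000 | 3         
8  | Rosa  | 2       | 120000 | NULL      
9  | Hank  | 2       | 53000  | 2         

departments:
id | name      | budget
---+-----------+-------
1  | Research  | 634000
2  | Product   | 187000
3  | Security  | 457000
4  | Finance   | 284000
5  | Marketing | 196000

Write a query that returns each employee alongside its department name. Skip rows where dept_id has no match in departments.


INNER JOIN keeps only employees rows whose dept_id matches an id in departments. Walk through each employee:
  - employee 1 (Carol): dept_id=NULL, no match -> dropped
  - employee 2 (Bob): dept_id=2 -> matches Product
  - employee 3 (Nate): dept_id=5 -> matches Marketing
  - employee 4 (Eve): dept_id=2 -> matches Product
  - employee 5 (Yara): dept_id=5 -> matches Marketing
  - employee 6 (Beth): dept_id=NULL, no match -> dropped
  - employee 7 (Helen): dept_id=1 -> matches Research
  - employee 8 (Rosa): dept_id=2 -> matches Product
  - employee 9 (Hank): dept_id=2 -> matches Product
So 2 of 9 rows are dropped.

SQL:
SELECT a.name, b.name AS department
FROM employees a
INNER JOIN departments b ON a.dept_id = b.id

Result:
name  | department
------+-----------
Bob   | Product   
Nate  | Marketing 
Eve   | Product   
Yara  | Marketing 
Helen | Research  
Rosa  | Product   
Hank  | Product   


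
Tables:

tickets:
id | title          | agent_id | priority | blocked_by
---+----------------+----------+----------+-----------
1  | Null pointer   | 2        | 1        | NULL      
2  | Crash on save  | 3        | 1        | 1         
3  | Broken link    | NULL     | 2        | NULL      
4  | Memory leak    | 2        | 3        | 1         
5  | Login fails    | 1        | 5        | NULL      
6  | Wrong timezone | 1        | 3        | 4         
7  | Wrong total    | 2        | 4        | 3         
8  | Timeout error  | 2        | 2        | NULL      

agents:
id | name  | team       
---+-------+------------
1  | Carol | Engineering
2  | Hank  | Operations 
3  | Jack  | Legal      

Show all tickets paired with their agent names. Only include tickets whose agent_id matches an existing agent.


INNER JOIN keeps only tickets rows whose agent_id matches an id in agents. Walk through each ticket:
  - ticket 1 (Null pointer): agent_id=2 -> matches Hank
  - ticket 2 (Crash on save): agent_id=3 -> matches Jack
  - ticket 3 (Broken link): agent_id=NULL, no match -> dropped
  - ticket 4 (Memory leak): agent_id=2 -> matches Hank
  - ticket 5 (Login fails): agent_id=1 -> matches Carol
  - ticket 6 (Wrong timezone): agent_id=1 -> matches Carol
  - ticket 7 (Wrong total): agent_id=2 -> matches Hank
  - ticket 8 (Timeout error): agent_id=2 -> matches Hank
So 1 of 8 rows is dropped.

SQL:
SELECT a.title, b.name AS agent
FROM tickets a
INNER JOIN agents b ON a.agent_id = b.id

Result:
title          | agent
---------------+------
Null pointer   | Hank 
Crash on save  | Jack 
Memory leak    | Hank 
Login fails    | Carol
Wrong timezone | Carol
Wrong total    | Hank 
Timeout error  | Hank 


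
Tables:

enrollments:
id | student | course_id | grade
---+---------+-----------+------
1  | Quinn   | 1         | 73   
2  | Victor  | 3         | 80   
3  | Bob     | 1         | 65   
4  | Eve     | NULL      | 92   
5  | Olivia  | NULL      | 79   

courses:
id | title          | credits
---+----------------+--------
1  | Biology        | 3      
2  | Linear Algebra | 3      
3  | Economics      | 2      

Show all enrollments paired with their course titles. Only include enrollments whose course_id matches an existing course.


INNER JOIN keeps only enrollments rows whose course_id matches an id in courses. Walk through each enrollment:
  - enrollment 1 (Quinn): course_id=1 -> matches Biology
  - enrollment 2 (Victor): course_id=3 -> matches Economics
  - enrollment 3 (Bob): course_id=1 -> matches Biology
  - enrollment 4 (Eve): course_id=NULL, no match -> dropped
  - enrollment 5 (Olivia): course_id=NULL, no match -> dropped
So 2 of 5 rows are dropped.

SQL:
SELECT a.student, b.title AS course
FROM enrollments a
INNER JOIN courses b ON a.course_id = b.id

Result:
student | course   
--------+----------
Quinn   | Biology  
Victor  | Economics
Bob     | Biology  


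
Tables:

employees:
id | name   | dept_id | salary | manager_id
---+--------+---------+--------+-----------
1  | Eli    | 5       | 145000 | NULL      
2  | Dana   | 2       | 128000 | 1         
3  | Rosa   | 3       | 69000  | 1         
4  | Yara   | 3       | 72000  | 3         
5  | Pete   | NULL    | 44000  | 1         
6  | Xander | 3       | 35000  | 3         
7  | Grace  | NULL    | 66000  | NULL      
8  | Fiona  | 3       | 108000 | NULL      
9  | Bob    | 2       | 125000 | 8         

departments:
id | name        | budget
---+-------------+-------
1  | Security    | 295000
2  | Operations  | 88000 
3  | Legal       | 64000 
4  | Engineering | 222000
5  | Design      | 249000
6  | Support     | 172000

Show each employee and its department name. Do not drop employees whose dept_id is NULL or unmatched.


LEFT JOIN keeps every row from employees (the left table); where dept_id has no match in departments, the department columns become NULL. Walk through each employee:
  - employee 1 (Eli): dept_id=5 -> matches Design
  - employee 2 (Dana): dept_id=2 -> matches Operations
  - employee 3 (Rosa): dept_id=3 -> matches Legal
  - employee 4 (Yara): dept_id=3 -> matches Legal
  - employee 5 (Pete): dept_id=NULL, no match -> kept with NULL
  - employee 6 (Xander): dept_id=3 -> matches Legal
  - employee 7 (Grace): dept_id=NULL, no match -> kept with NULL
  - employee 8 (Fiona): dept_id=3 -> matches Legal
  - employee 9 (Bob): dept_id=2 -> matches Operations
All 9 rows appear; 2 have NULL department.

SQL:
SELECT a.name, b.name AS department
FROM employees a
LEFT JOIN departments b ON a.dept_id = b.id

Result:
name   | department
-------+-----------
Eli    | Design    
Dana   | Operations
Rosa   | Legal     
Yara   | Legal     
Pete   | NULL      
Xander | Legal     
Grace  | NULL      
Fiona  | Legal     
Bob    | Operations


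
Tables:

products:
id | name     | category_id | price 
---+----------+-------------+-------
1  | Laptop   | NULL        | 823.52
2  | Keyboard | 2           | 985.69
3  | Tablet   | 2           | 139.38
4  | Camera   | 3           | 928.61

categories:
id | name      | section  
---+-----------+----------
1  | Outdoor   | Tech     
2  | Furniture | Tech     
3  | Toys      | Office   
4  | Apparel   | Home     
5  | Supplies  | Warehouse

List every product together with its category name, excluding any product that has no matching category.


INNER JOIN keeps only products rows whose category_id matches an id in categories. Walk through each product:
  - product 1 (Laptop): category_id=NULL, no match -> dropped
  - product 2 (Keyboard): category_id=2 -> matches Furniture
  - product 3 (Tablet): category_id=2 -> matches Furniture
  - product 4 (Camera): category_id=3 -> matches Toys
So 1 of 4 rows is dropped.

SQL:
SELECT a.name, b.name AS category
FROM products a
INNER JOIN categories b ON a.category_id = b.id

Result:
name     | category 
---------+----------
Keyboard | Furniture
Tablet   | Furniture
Camera   | Toys     


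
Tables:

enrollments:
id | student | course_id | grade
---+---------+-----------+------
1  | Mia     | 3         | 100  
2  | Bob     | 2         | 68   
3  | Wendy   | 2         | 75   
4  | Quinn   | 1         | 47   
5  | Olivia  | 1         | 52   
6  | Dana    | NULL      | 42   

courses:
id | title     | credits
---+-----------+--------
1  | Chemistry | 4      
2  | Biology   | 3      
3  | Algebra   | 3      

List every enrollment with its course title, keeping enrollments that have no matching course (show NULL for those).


LEFT JOIN keeps every row from enrollments (the left table); where course_id has no match in courses, the course columns become NULL. Walk through each enrollment:
  - enrollment 1 (Mia): course_id=3 -> matches Algebra
  - enrollment 2 (Bob): course_id=2 -> matches Biology
  - enrollment 3 (Wendy): course_id=2 -> matches Biology
  - enrollment 4 (Quinn): course_id=1 -> matches Chemistry
  - enrollment 5 (Olivia): course_id=1 -> matches Chemistry
  - enrollment 6 (Dana): course_id=NULL, no match -> kept with NULL
All 6 rows appear; 1 has NULL course.

SQL:
SELECT a.student, b.title AS course
FROM enrollments a
LEFT JOIN courses b ON a.course_id = b.id

Result:
student | course   
--------+----------
Mia     | Algebra  
Bob     | Biology  
Wendy   | Biology  
Quinn   | Chemistry
Olivia  | Chemistry
Dana    | NULL     


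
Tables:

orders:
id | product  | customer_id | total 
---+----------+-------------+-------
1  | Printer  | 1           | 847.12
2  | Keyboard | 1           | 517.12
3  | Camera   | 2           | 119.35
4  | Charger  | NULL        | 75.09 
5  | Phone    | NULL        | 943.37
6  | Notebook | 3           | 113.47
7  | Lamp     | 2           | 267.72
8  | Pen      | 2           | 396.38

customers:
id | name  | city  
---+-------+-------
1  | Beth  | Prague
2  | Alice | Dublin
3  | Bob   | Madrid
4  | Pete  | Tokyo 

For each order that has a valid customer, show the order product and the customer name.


INNER JOIN keeps only orders rows whose customer_id matches an id in customers. Walk through each order:
  - order 1 (Printer): customer_id=1 -> matches Beth
  - order 2 (Keyboard): customer_id=1 -> matches Beth
  - order 3 (Camera): customer_id=2 -> matches Alice
  - order 4 (Charger): customer_id=NULL, no match -> dropped
  - order 5 (Phone): customer_id=NULL, no match -> dropped
  - order 6 (Notebook): customer_id=3 -> matches Bob
  - order 7 (Lamp): customer_id=2 -> matches Alice
  - order 8 (Pen): customer_id=2 -> matches Alice
So 2 of 8 rows are dropped.

SQL:
SELECT a.product, b.name AS customer
FROM orders a
INNER JOIN customers b ON a.customer_id = b.id

Result:
product  | customer
---------+---------
Printer  | Beth    
Keyboard | Beth    
Camera   | Alice   
Notebook | Bob     
Lamp     | Alice   
Pen      | Alice   


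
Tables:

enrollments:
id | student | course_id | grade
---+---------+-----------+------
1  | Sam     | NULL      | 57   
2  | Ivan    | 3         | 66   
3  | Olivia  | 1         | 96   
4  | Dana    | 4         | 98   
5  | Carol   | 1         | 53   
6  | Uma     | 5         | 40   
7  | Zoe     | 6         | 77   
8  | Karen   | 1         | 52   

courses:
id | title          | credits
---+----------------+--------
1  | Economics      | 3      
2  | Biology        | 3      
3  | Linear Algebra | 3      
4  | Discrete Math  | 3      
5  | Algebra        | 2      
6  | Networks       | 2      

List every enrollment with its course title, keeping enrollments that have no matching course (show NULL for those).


LEFT JOIN keeps every row from enrollments (the left table); where course_id has no match in courses, the course columns become NULL. Walk through each enrollment:
  - enrollment 1 (Sam): course_id=NULL, no match -> kept with NULL
  - enrollment 2 (Ivan): course_id=3 -> matches Linear Algebra
  - enrollment 3 (Olivia): course_id=1 -> matches Economics
  - enrollment 4 (Dana): course_id=4 -> matches Discrete Math
  - enrollment 5 (Carol): course_id=1 -> matches Economics
  - enrollment 6 (Uma): course_id=5 -> matches Algebra
  - enrollment 7 (Zoe): course_id=6 -> matches Networks
  - enrollment 8 (Karen): course_id=1 -> matches Economics
All 8 rows appear; 1 has NULL course.

SQL:
SELECT a.student, b.title AS course
FROM enrollments a
LEFT JOIN courses b ON a.course_id = b.id

Result:
student | course        
--------+---------------
Sam     | NULL          
Ivan    | Linear Algebra
Olivia  | Economics     
Dana    | Discrete Math 
Carol   | Economics     
Uma     | Algebra       
Zoe     | Networks      
Karen   | Economics     


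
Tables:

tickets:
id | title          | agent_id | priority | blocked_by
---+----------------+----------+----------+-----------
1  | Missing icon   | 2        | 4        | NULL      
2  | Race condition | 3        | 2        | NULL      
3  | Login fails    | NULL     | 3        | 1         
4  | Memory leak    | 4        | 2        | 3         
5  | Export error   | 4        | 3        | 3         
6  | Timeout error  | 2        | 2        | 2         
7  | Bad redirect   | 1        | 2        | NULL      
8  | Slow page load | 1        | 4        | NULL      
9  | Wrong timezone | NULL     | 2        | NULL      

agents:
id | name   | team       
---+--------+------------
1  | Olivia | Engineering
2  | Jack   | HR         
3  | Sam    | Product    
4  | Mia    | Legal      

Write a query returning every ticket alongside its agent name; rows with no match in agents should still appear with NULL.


LEFT JOIN keeps every row from tickets (the left table); where agent_id has no match in agents, the agent columns become NULL. Walk through each ticket:
  - ticket 1 (Missing icon): agent_id=2 -> matches Jack
  - ticket 2 (Race condition): agent_id=3 -> matches Sam
  - ticket 3 (Login fails): agent_id=NULL, no match -> kept with NULL
  - ticket 4 (Memory leak): agent_id=4 -> matches Mia
  - ticket 5 (Export error): agent_id=4 -> matches Mia
  - ticket 6 (Timeout error): agent_id=2 -> matches Jack
  - ticket 7 (Bad redirect): agent_id=1 -> matches Olivia
  - ticket 8 (Slow page load): agent_id=1 -> matches Olivia
  - ticket 9 (Wrong timezone): agent_id=NULL, no match -> kept with NULL
All 9 rows appear; 2 have NULL agent.

SQL:
SELECT a.title, b.name AS agent
FROM tickets a
LEFT JOIN agents b ON a.agent_id = b.id

Result:
title          | agent 
---------------+-------
Missing icon   | Jack  
Race condition | Sam   
Login fails    | NULL  
Memory leak    | Mia   
Export error   | Mia   
Timeout error  | Jack  
Bad redirect   | Olivia
Slow page load | Olivia
Wrong timezone | NULL  


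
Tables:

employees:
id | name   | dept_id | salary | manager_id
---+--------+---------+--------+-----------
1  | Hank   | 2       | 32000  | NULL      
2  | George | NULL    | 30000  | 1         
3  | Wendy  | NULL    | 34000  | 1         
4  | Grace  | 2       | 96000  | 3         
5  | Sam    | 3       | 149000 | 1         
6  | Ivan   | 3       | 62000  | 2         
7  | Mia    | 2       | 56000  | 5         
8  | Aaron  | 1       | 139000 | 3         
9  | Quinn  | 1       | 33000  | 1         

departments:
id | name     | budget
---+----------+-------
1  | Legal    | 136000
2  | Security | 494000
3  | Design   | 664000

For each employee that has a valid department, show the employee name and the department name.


INNER JOIN keeps only employees rows whose dept_id matches an id in departments. Walk through each employee:
  - employee 1 (Hank): dept_id=2 -> matches Security
  - employee 2 (George): dept_id=NULL, no match -> dropped
  - employee 3 (Wendy): dept_id=NULL, no match -> dropped
  - employee 4 (Grace): dept_id=2 -> matches Security
  - employee 5 (Sam): dept_id=3 -> matches Design
  - employee 6 (Ivan): dept_id=3 -> matches Design
  - employee 7 (Mia): dept_id=2 -> matches Security
  - employee 8 (Aaron): dept_id=1 -> matches Legal
  - employee 9 (Quinn): dept_id=1 -> matches Legal
So 2 of 9 rows are dropped.

SQL:
SELECT a.name, b.name AS department
FROM employees a
INNER JOIN departments b ON a.dept_id = b.id

Result:
name  | department
------+-----------
Hank  | Security  
Grace | Security  
Sam   | Design    
Ivan  | Design    
Mia   | Security  
Aaron | Legal     
Quinn | Legal     


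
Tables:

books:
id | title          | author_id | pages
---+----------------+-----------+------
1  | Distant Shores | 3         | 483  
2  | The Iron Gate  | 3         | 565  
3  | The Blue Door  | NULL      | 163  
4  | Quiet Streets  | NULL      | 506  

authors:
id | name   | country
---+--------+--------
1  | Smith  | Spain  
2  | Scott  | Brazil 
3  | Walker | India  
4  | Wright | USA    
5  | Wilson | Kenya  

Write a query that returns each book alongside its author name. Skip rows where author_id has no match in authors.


INNER JOIN keeps only books rows whose author_id matches an id in authors. Walk through each book:
  - book 1 (Distant Shores): author_id=3 -> matches Walker
  - book 2 (The Iron Gate): author_id=3 -> matches Walker
  - book 3 (The Blue Door): author_id=NULL, no match -> dropped
  - book 4 (Quiet Streets): author_id=NULL, no match -> dropped
So 2 of 4 rows are dropped.

SQL:
SELECT a.title, b.name AS author
FROM books a
INNER JOIN authors b ON a.author_id = b.id

Result:
title          | author
---------------+-------
Distant Shores | Walker
The Iron Gate  | Walker


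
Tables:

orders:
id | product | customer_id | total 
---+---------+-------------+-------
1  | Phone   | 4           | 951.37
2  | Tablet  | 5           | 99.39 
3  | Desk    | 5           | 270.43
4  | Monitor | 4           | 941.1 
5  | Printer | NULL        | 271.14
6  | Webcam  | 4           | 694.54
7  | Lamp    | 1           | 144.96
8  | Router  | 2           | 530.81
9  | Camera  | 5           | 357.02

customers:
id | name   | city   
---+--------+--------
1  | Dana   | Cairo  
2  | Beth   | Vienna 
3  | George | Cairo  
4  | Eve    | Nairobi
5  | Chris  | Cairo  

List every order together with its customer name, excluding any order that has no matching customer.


INNER JOIN keeps only orders rows whose customer_id matches an id in customers. Walk through each order:
  - order 1 (Phone): customer_id=4 -> matches Eve
  - order 2 (Tablet): customer_id=5 -> matches Chris
  - order 3 (Desk): customer_id=5 -> matches Chris
  - order 4 (Monitor): customer_id=4 -> matches Eve
  - order 5 (Printer): customer_id=NULL, no match -> dropped
  - order 6 (Webcam): customer_id=4 -> matches Eve
  - order 7 (Lamp): customer_id=1 -> matches Dana
  - order 8 (Router): customer_id=2 -> matches Beth
  - order 9 (Camera): customer_id=5 -> matches Chris
So 1 of 9 rows is dropped.

SQL:
SELECT a.product, b.name AS customer
FROM orders a
INNER JOIN customers b ON a.customer_id = b.id

Result:
product | customer
--------+---------
Phone   | Eve     
Tablet  | Chris   
Desk    | Chris   
Monitor | Eve     
Webcam  | Eve     
Lamp    | Dana    
Router  | Beth    
Camera  | Chris   


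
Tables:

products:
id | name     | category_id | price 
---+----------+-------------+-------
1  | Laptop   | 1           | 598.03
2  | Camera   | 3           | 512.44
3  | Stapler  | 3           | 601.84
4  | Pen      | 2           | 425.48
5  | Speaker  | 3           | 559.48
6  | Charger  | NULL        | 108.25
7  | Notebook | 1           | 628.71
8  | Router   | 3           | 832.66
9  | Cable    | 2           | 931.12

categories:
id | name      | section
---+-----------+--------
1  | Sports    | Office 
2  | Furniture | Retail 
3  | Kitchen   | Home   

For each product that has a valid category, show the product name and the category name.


INNER JOIN keeps only products rows whose category_id matches an id in categories. Walk through each product:
  - product 1 (Laptop): category_id=1 -> matches Sports
  - product 2 (Camera): category_id=3 -> matches Kitchen
  - product 3 (Stapler): category_id=3 -> matches Kitchen
  - product 4 (Pen): category_id=2 -> matches Furniture
  - product 5 (Speaker): category_id=3 -> matches Kitchen
  - product 6 (Charger): category_id=NULL, no match -> dropped
  - product 7 (Notebook): category_id=1 -> matches Sports
  - product 8 (Router): category_id=3 -> matches Kitchen
  - product 9 (Cable): category_id=2 -> matches Furniture
So 1 of 9 rows is dropped.

SQL:
SELECT a.name, b.name AS category
FROM products a
INNER JOIN categories b ON a.category_id = b.id

Result:
name     | category 
---------+----------
Laptop   | Sports   
Camera   | Kitchen  
Stapler  | Kitchen  
Pen      | Furniture
Speaker  | Kitchen  
Notebook | Sports   
Router   | Kitchen  
Cable    | Furniture


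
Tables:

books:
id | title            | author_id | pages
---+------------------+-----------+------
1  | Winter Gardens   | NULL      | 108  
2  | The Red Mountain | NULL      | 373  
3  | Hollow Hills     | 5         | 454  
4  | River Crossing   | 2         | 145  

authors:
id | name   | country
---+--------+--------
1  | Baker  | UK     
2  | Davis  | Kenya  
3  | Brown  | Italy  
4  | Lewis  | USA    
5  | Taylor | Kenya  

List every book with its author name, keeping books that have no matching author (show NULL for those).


LEFT JOIN keeps every row from books (the left table); where author_id has no match in authors, the author columns become NULL. Walk through each book:
  - book 1 (Winter Gardens): author_id=NULL, no match -> kept with NULL
  - book 2 (The Red Mountain): author_id=NULL, no match -> kept with NULL
  - book 3 (Hollow Hills): author_id=5 -> matches Taylor
  - book 4 (River Crossing): author_id=2 -> matches Davis
All 4 rows appear; 2 have NULL author.

SQL:
SELECT a.title, b.name AS author
FROM books a
LEFT JOIN authors b ON a.author_id = b.id

Result:
title            | author
-----------------+-------
Winter Gardens   | NULL  
The Red Mountain | NULL  
Hollow Hills     | Taylor
River Crossing   | Davis 


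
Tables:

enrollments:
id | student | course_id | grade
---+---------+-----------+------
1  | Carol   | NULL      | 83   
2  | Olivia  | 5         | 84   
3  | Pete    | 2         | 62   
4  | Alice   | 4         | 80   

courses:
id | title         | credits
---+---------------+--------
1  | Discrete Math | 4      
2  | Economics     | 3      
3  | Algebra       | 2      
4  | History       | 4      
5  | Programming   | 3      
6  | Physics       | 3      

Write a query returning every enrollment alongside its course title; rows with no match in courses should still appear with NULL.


LEFT JOIN keeps every row from enrollments (the left table); where course_id has no match in courses, the course columns become NULL. Walk through each enrollment:
  - enrollment 1 (Carol): course_id=NULL, no match -> kept with NULL
  - enrollment 2 (Olivia): course_id=5 -> matches Programming
  - enrollment 3 (Pete): course_id=2 -> matches Economics
  - enrollment 4 (Alice): course_id=4 -> matches History
All 4 rows appear; 1 has NULL course.

SQL:
SELECT a.student, b.title AS course
FROM enrollments a
LEFT JOIN courses b ON a.course_id = b.id

Result:
student | course     
--------+------------
Carol   | NULL       
Olivia  | Programming
Pete    | Economics  
Alice   | History    


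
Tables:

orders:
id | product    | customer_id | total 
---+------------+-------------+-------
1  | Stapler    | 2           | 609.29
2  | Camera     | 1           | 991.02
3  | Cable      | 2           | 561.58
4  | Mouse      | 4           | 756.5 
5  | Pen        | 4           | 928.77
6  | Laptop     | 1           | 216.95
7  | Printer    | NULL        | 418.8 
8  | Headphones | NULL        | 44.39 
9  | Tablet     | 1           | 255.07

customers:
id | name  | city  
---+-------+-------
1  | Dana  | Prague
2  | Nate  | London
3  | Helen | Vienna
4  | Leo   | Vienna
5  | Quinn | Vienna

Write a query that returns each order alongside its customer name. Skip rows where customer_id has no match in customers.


INNER JOIN keeps only orders rows whose customer_id matches an id in customers. Walk through each order:
  - order 1 (Stapler): customer_id=2 -> matches Nate
  - order 2 (Camera): customer_id=1 -> matches Dana
  - order 3 (Cable): customer_id=2 -> matches Nate
  - order 4 (Mouse): customer_id=4 -> matches Leo
  - order 5 (Pen): customer_id=4 -> matches Leo
  - order 6 (Laptop): customer_id=1 -> matches Dana
  - order 7 (Printer): customer_id=NULL, no match -> dropped
  - order 8 (Headphones): customer_id=NULL, no match -> dropped
  - order 9 (Tablet): customer_id=1 -> matches Dana
So 2 of 9 rows are dropped.

SQL:
SELECT a.product, b.name AS customer
FROM orders a
INNER JOIN customers b ON a.customer_id = b.id

Result:
product | customer
--------+---------
Stapler | Nate    
Camera  | Dana    
Cable   | Nate    
Mouse   | Leo     
Pen     | Leo     
Laptop  | Dana    
Tablet  | Dana    


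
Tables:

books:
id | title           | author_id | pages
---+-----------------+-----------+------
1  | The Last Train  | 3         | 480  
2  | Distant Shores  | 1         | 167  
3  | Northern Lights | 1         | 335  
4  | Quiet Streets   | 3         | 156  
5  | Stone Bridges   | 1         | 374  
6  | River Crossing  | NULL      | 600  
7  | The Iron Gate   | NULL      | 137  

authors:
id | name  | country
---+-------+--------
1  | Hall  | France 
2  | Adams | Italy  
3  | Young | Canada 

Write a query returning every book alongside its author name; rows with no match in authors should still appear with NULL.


LEFT JOIN keeps every row from books (the left table); where author_id has no match in authors, the author columns become NULL. Walk through each book:
  - book 1 (The Last Train): author_id=3 -> matches Young
  - book 2 (Distant Shores): author_id=1 -> matches Hall
  - book 3 (Northern Lights): author_id=1 -> matches Hall
  - book 4 (Quiet Streets): author_id=3 -> matches Young
  - book 5 (Stone Bridges): author_id=1 -> matches Hall
  - book 6 (River Crossing): author_id=NULL, no match -> kept with NULL
  - book 7 (The Iron Gate): author_id=NULL, no match -> kept with NULL
All 7 rows appear; 2 have NULL author.

SQL:
SELECT a.title, b.name AS author
FROM books a
LEFT JOIN authors b ON a.author_id = b.id

Result:
title           | author
----------------+-------
The Last Train  | Young 
Distant Shores  | Hall  
Northern Lights | Hall  
Quiet Streets   | Young 
Stone Bridges   | Hall  
River Crossing  | NULL  
The Iron Gate   | NULL  
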